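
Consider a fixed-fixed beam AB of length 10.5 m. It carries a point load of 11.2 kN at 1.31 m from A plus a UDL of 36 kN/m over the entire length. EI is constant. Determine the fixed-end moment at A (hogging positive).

M_A = 342 kN·m

Release both end moments; the primary structure is a simply-supported span AB with redundants M_A and M_B.
On the primary (simply-supported) span, the end slopes from the loading are:
  at A: point load 11.2 at a = 1.31: Pab(L + b)/(6LEI) = 42.14/EI
  at B: point load 11.2 at a = 1.31: Pab(L + a)/(6LEI) = 25.28/EI
  at A: UDL 36: wL³/(24EI) = 1736/EI
  at B: UDL 36: wL³/(24EI) = 1736/EI
  θ_A0 = 1779/EI,  θ_B0 = 1762/EI
Flexibility coefficients: a unit moment at one end gives L/(3EI) there and L/(6EI) at the far end, so f₁₁ = f₂₂ = 3.5/EI and f₁₂ = f₂₁ = 1.75/EI.
Compatibility — zero rotation at each built-in end:
  3.5 M_A + 1.75 M_B = 1779
  1.75 M_A + 3.5 M_B = 1762
Solving the pair gives M_A = 342 kN·m and M_B = 332.4 kN·m (hogging).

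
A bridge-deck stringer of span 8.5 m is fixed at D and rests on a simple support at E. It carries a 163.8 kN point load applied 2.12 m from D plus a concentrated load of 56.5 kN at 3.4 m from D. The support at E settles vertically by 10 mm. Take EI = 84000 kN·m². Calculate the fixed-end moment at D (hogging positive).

M_D = 355.2 kN·m

Choose R_E as the redundant. The primary structure is the cantilever fixed at D.
Primary-structure tip deflection at E by superposition:
  point load 163.8 at a = 2.12: Pa²(3L − a)/(6EI) = 2869/EI
  point load 56.5 at a = 3.4: Pa²(3L − a)/(6EI) = 2406/EI
  δ_0 = 5274/EI
Tip deflection under a unit load at E: L³/(3EI) = 204.7/EI.
With EI = 84000 kN·m²: δ_0 = 0.06279 m and δ_{EE} = 0.002437 m/kN.
Compatibility — the beam at E must follow the support down by 0.01 m: δ_0 − R_E·δ_{EE} = 0.01, so R_E = (0.06279 − 0.01)/0.002437 = 21.66 kN.
Moment equilibrium about D: M_D = Σ(load moments about D) − R_E·L = 539.4 − 21.66×8.5 = 355.2 kN·m.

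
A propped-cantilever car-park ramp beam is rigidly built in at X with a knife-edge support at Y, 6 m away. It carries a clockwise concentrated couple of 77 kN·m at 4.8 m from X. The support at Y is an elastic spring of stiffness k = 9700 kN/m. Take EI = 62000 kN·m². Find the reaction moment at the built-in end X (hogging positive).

M_X = -24.84 kN·m

Release the roller at Y. Primary structure: cantilever fixed at X.
Free-end deflection of the primary structure under the applied loading (downward +):
  clockwise couple 77 at a = 4.8: M₀a(2L − a)/(2EI) = 1331/EI
Tip deflection under a unit load at Y: L³/(3EI) = 72/EI.
With EI = 62000 kN·m²: δ_0 = 0.021461 m and δ_{YY} = 0.001161 m/kN.
Compatibility — the spring shortens by R_Y/k under the reaction it provides: δ_0 − R_Y·δ_{YY} = R_Y/k. With 1/k = 0.000103 m/kN, R_Y = δ_0 / (δ_{YY} + 1/k) = 0.021461 / (0.001161 + 0.000103) = 16.97 kN.
Moment equilibrium about X: M_X = Σ(load moments about X) − R_Y·L = 77 − 16.97×6 = -24.84 kN·m.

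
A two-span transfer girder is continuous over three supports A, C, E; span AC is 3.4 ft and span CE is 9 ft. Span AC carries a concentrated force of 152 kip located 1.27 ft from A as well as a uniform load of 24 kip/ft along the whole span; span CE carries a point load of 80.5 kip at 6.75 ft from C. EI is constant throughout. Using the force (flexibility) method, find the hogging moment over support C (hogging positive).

Insert a hinge at C; M_C is the redundant, and each span becomes simply supported.
End slopes at the hinge C, treating each span as simply supported:
  span AC: point load 152 at a = 1.27: Pab(L + a)/(6LEI) = 94.13/EI
  span AC: UDL 24: wL³/(24EI) = 39.3/EI
  span CE: point load 80.5 at a = 6.75: Pab(L + b)/(6LEI) = 254.7/EI
  relative rotation θ_0 = (133.4 + 254.7)/EI = 388.1/EI
A unit hogging moment at C produces rotation L₁/(3EI) + L₂/(3EI) = 4.133/EI.
Compatibility: M_C·(L₁+L₂)/(3EI) = θ_0, giving M_C = 93.9 kip·ft (hogging).

M_C = 93.9 kip·ft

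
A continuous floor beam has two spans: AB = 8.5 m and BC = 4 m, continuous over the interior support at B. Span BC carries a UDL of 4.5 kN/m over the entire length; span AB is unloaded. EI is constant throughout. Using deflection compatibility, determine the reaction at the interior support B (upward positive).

R_B = 10.06 kN

Insert a hinge at B; M_B is the redundant, and each span becomes simply supported.
Discontinuity in slope at B on the released structure — sum the simple-span end rotations:
  span BC: UDL 4.5: wL³/(24EI) = 12/EI
  relative rotation θ_0 = (0 + 12)/EI = 12/EI
A unit hogging moment at B produces rotation L₁/(3EI) + L₂/(3EI) = 4.167/EI.
Slope continuity at B: θ_0 = M_B·4.167/EI, so M_B = 12/4.167 = 2.88 kN·m (hogging).
Span AB, ΣM about A with M_B applied at B: R_B^{AB}·8.5 = 0 + 2.88, so R_B^{AB} = 0.3388 kN and R_A = 0 − 0.3388 = -0.3388 kN.
Span BC, ΣM about C: R_B^{BC}·4 = 36 + 2.88, so R_B^{BC} = 9.72 kN and R_C = 18 − 9.72 = 8.28 kN.
R_B = 0.3388 + 9.72 = 10.06 kN.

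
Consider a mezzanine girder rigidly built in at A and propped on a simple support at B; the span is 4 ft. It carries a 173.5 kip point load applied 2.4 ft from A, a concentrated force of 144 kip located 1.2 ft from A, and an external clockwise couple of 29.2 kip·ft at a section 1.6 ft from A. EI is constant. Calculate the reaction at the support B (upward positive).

R_B = 99.46 kip

Choose R_B as the redundant. The primary structure is the cantilever fixed at A.
Free-end deflection of the primary structure under the applied loading (downward +):
  point load 173.5 at a = 2.4: Pa²(3L − a)/(6EI) = 1599/EI
  point load 144 at a = 1.2: Pa²(3L − a)/(6EI) = 373.2/EI
  clockwise couple 29.2 at a = 1.6: M₀a(2L − a)/(2EI) = 149.5/EI
  δ_0 = 2122/EI
Tip deflection under a unit load at B: L³/(3EI) = 21.33/EI.
Compatibility at B: δ_0 − R_B·δ_{BB} = 0, so R_B = 2122/21.33 = 99.46 kip.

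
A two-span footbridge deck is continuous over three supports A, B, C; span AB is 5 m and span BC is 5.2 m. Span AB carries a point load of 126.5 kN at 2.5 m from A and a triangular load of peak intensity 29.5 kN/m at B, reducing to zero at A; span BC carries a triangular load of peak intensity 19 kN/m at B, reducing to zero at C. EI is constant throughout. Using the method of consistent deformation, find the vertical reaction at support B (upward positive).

Insert a hinge at B; M_B is the redundant, and each span becomes simply supported.
Discontinuity in slope at B on the released structure — sum the simple-span end rotations:
  span AB: point load 126.5 at a = 2.5: Pab(L + a)/(6LEI) = 197.7/EI
  span AB: triangular load, peak 29.5: w₀L³/(45EI) = 81.94/EI
  span BC: triangular load, peak 19: w₀L³/(45EI) = 59.37/EI
  relative rotation θ_0 = (279.6 + 59.37)/EI = 339/EI
A unit hogging moment at B produces rotation L₁/(3EI) + L₂/(3EI) = 3.4/EI.
Compatibility: M_B·(L₁+L₂)/(3EI) = θ_0, giving M_B = 99.7 kN·m (hogging).
Span AB, ΣM about A with M_B applied at B: R_B^{AB}·5 = 562.1 + 99.7, so R_B^{AB} = 132.4 kN and R_A = 200.2 − 132.4 = 67.89 kN.
Span BC, ΣM about C: R_B^{BC}·5.2 = 171.3 + 99.7, so R_B^{BC} = 52.11 kN and R_C = 49.4 − 52.11 = -2.706 kN.
R_B = 132.4 + 52.11 = 184.5 kN.

R_B = 184.5 kN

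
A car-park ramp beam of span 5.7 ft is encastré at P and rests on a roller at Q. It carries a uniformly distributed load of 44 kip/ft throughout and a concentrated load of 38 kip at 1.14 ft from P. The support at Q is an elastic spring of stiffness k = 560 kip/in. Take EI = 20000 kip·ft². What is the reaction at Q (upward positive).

Take the reaction at Q as the redundant and release it; the primary structure is a cantilever fixed at P.
Downward deflection at the released point Q due to the loads:
  UDL 44: wL⁴/(8EI) = 5806/EI
  point load 38 at a = 1.14: Pa²(3L − a)/(6EI) = 131.4/EI
  δ_0 = 5937/EI
Flexibility coefficient — unit upward force at Q: δ_{QQ} = L³/(3EI) = 61.73/EI.
With EI = 20000 kip·ft²: δ_0 = 0.29686 ft and δ_{QQ} = 0.003087 ft/kip.
Compatibility — the spring shortens by R_Q/k under the reaction it provides: δ_0 − R_Q·δ_{QQ} = R_Q/k. With 1/k = 1/(560×12) ft/kip = 0.000149 ft/kip, R_Q = δ_0 / (δ_{QQ} + 1/k) = 0.29686 / (0.003087 + 0.000149) = 91.75 kip.

R_Q = 91.75 kip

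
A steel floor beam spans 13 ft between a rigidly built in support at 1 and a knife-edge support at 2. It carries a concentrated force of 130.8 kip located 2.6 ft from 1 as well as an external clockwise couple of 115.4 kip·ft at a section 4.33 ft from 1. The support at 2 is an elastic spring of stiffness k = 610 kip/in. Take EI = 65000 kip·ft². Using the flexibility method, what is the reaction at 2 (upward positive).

R_2 = 14.54 kip

Take the reaction at 2 as the redundant and release it; the primary structure is a cantilever fixed at 1.
Downward deflection at the released point 2 due to the loads:
  point load 130.8 at a = 2.6: Pa²(3L − a)/(6EI) = 5364/EI
  clockwise couple 115.4 at a = 4.33: M₀a(2L − a)/(2EI) = 5414/EI
  δ_0 = 10778/EI
Flexibility coefficient — unit upward force at 2: δ_{22} = L³/(3EI) = 732.3/EI.
With EI = 65000 kip·ft²: δ_0 = 0.16582 ft and δ_{22} = 0.011267 ft/kip.
Compatibility — the spring shortens by R_2/k under the reaction it provides: δ_0 − R_2·δ_{22} = R_2/k. With 1/k = 1/(610×12) ft/kip = 0.000137 ft/kip, R_2 = δ_0 / (δ_{22} + 1/k) = 0.16582 / (0.011267 + 0.000137) = 14.54 kip.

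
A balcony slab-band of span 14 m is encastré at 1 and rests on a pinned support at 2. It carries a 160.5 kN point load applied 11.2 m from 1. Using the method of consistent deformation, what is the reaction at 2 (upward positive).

R_2 = 113 kN

Choose R_2 as the redundant. The primary structure is the cantilever fixed at 1.
Downward deflection at the released point 2 due to the loads:
  point load 160.5 at a = 11.2: Pa²(3L − a)/(6EI) = 103350/EI
Flexibility coefficient — unit upward force at 2: δ_{22} = L³/(3EI) = 914.7/EI.
The prop prevents deflection at 2: R_2 = δ_0/δ_{22} = 103350/914.7 = 113 kN.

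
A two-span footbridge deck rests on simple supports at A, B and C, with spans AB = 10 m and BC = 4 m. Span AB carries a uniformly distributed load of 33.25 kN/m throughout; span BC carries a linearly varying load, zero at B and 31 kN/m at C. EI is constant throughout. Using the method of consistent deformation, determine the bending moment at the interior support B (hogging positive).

M_B = 305.1 kN·m

Release continuity at B by inserting a hinge; the redundant is the internal moment M_B. The primary structure is two simply-supported spans AB and BC.
Rotations at B on the released spans (each span's end-slope, ×1/EI):
  span AB: UDL 33.25: wL³/(24EI) = 1385/EI
  span BC: triangular load, peak 31: 7w₀L³/(360EI) = 38.58/EI
  relative rotation θ_0 = (1385 + 38.58)/EI = 1424/EI
A unit hogging moment at B produces rotation L₁/(3EI) + L₂/(3EI) = 4.667/EI.
Compatibility: M_B·(L₁+L₂)/(3EI) = θ_0, giving M_B = 305.1 kN·m (hogging).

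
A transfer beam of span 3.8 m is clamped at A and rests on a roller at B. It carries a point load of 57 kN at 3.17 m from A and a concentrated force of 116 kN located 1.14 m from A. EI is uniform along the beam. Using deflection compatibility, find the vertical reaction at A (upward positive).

Choose R_B as the redundant. The primary structure is the cantilever fixed at A.
Deflection at B on the released cantilever, summing each load's contribution:
  point load 57 at a = 3.17: Pa²(3L − a)/(6EI) = 785.7/EI
  point load 116 at a = 1.14: Pa²(3L − a)/(6EI) = 257.8/EI
  δ_0 = 1043/EI
Tip deflection under a unit load at B: L³/(3EI) = 18.29/EI.
Compatibility at B: δ_0 − R_B·δ_{BB} = 0, so R_B = 1043/18.29 = 57.05 kN.
Vertical equilibrium: R_A = ΣP − R_B = 173 − 57.05 = 116 kN.

R_A = 116 kN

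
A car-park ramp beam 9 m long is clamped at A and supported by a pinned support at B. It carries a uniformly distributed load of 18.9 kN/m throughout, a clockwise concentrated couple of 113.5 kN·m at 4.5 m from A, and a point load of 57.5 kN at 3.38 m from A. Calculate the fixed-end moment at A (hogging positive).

Take the reaction at B as the redundant and release it; the primary structure is a cantilever fixed at A.
Downward deflection at the released point B due to the loads:
  UDL 18.9: wL⁴/(8EI) = 15500/EI
  clockwise couple 113.5 at a = 4.5: M₀a(2L − a)/(2EI) = 3448/EI
  point load 57.5 at a = 3.38: Pa²(3L − a)/(6EI) = 2586/EI
  δ_0 = 21534/EI
Tip deflection under a unit load at B: L³/(3EI) = 243/EI.
The prop prevents deflection at B: R_B = δ_0/δ_{BB} = 21534/243 = 88.62 kN.
Moment equilibrium about A: M_A = Σ(load moments about A) − R_B·L = 1073 − 88.62×9 = 275.7 kN·m.

M_A = 275.7 kN·m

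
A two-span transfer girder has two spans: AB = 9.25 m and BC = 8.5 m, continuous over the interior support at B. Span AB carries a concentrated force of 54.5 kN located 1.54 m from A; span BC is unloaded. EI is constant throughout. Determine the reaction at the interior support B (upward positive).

R_B = 13.87 kN

Insert a hinge at B; M_B is the redundant, and each span becomes simply supported.
Discontinuity in slope at B on the released structure — sum the simple-span end rotations:
  span AB: point load 54.5 at a = 1.54: Pab(L + a)/(6LEI) = 125.8/EI
  relative rotation θ_0 = (125.8 + 0)/EI = 125.8/EI
A unit hogging moment at B produces rotation L₁/(3EI) + L₂/(3EI) = 5.917/EI.
Slope continuity at B: θ_0 = M_B·5.917/EI, so M_B = 125.8/5.917 = 21.26 kN·m (hogging).
Span AB, ΣM about A with M_B applied at B: R_B^{AB}·9.25 = 83.93 + 21.26, so R_B^{AB} = 11.37 kN and R_A = 54.5 − 11.37 = 43.13 kN.
Span BC, ΣM about C: R_B^{BC}·8.5 = 0 + 21.26, so R_B^{BC} = 2.502 kN and R_C = 0 − 2.502 = -2.502 kN.
R_B = 11.37 + 2.502 = 13.87 kN.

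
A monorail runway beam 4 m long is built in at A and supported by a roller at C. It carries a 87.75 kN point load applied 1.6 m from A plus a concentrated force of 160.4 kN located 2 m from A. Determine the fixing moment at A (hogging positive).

Release the roller at C. Primary structure: cantilever fixed at A.
Deflection at C on the released cantilever, summing each load's contribution:
  point load 87.75 at a = 1.6: Pa²(3L − a)/(6EI) = 389.4/EI
  point load 160.4 at a = 2: Pa²(3L − a)/(6EI) = 1069/EI
  δ_0 = 1459/EI
Flexibility coefficient — unit upward force at C: δ_{CC} = L³/(3EI) = 21.33/EI.
The prop prevents deflection at C: R_C = δ_0/δ_{CC} = 1459/21.33 = 68.38 kN.
Moment equilibrium about A: M_A = Σ(load moments about A) − R_C·L = 461.2 − 68.38×4 = 187.7 kN·m.

M_A = 187.7 kN·m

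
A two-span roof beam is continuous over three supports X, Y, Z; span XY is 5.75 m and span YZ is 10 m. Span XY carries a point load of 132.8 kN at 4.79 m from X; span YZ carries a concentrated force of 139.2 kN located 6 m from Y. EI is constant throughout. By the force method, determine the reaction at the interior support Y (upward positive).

R_Y = 216.7 kN

Take M_Y as the redundant. Released structure: two simple spans XY and YZ with a hinge at Y.
Rotations at Y on the released spans (each span's end-slope, ×1/EI):
  span XY: point load 132.8 at a = 4.79: Pab(L + a)/(6LEI) = 186.6/EI
  span YZ: point load 139.2 at a = 6: Pab(L + b)/(6LEI) = 779.5/EI
  relative rotation θ_0 = (186.6 + 779.5)/EI = 966.1/EI
A unit hogging moment at Y produces rotation L₁/(3EI) + L₂/(3EI) = 5.25/EI.
Slope continuity at Y: θ_0 = M_Y·5.25/EI, so M_Y = 966.1/5.25 = 184 kN·m (hogging).
Span XY, ΣM about X with M_Y applied at Y: R_Y^{XY}·5.75 = 636.1 + 184, so R_Y^{XY} = 142.6 kN and R_X = 132.8 − 142.6 = -9.831 kN.
Span YZ, ΣM about Z: R_Y^{YZ}·10 = 556.8 + 184, so R_Y^{YZ} = 74.08 kN and R_Z = 139.2 − 74.08 = 65.12 kN.
R_Y = 142.6 + 74.08 = 216.7 kN.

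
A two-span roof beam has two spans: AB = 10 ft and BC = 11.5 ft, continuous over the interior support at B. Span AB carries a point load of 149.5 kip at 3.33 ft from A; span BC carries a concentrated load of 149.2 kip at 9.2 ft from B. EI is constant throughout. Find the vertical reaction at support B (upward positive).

Release continuity at B by inserting a hinge; the redundant is the internal moment M_B. The primary structure is two simply-supported spans AB and BC.
Discontinuity in slope at B on the released structure — sum the simple-span end rotations:
  span AB: point load 149.5 at a = 3.33: Pab(L + a)/(6LEI) = 737.7/EI
  span BC: point load 149.2 at a = 9.2: Pab(L + b)/(6LEI) = 631.4/EI
  relative rotation θ_0 = (737.7 + 631.4)/EI = 1369/EI
A unit hogging moment at B produces rotation L₁/(3EI) + L₂/(3EI) = 7.167/EI.
Slope continuity at B: θ_0 = M_B·7.167/EI, so M_B = 1369/7.167 = 191 kip·ft (hogging).
Span AB, ΣM about A with M_B applied at B: R_B^{AB}·10 = 497.8 + 191, so R_B^{AB} = 68.89 kip and R_A = 149.5 − 68.89 = 80.61 kip.
Span BC, ΣM about C: R_B^{BC}·11.5 = 343.2 + 191, so R_B^{BC} = 46.45 kip and R_C = 149.2 − 46.45 = 102.7 kip.
R_B = 68.89 + 46.45 = 115.3 kip.

R_B = 115.3 kip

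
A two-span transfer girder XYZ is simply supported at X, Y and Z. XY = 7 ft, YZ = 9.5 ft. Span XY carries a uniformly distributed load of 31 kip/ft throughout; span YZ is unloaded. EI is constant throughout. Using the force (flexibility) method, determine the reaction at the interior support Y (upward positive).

R_Y = 128.5 kip

Release continuity at Y by inserting a hinge; the redundant is the internal moment M_Y. The primary structure is two simply-supported spans XY and YZ.
End slopes at the hinge Y, treating each span as simply supported:
  span XY: UDL 31: wL³/(24EI) = 443/EI
  relative rotation θ_0 = (443 + 0)/EI = 443/EI
A unit hogging moment at Y produces rotation L₁/(3EI) + L₂/(3EI) = 5.5/EI.
Compatibility: M_Y·(L₁+L₂)/(3EI) = θ_0, giving M_Y = 80.55 kip·ft (hogging).
Span XY, ΣM about X with M_Y applied at Y: R_Y^{XY}·7 = 759.5 + 80.55, so R_Y^{XY} = 120 kip and R_X = 217 − 120 = 96.99 kip.
Span YZ, ΣM about Z: R_Y^{YZ}·9.5 = 0 + 80.55, so R_Y^{YZ} = 8.479 kip and R_Z = 0 − 8.479 = -8.479 kip.
R_Y = 120 + 8.479 = 128.5 kip.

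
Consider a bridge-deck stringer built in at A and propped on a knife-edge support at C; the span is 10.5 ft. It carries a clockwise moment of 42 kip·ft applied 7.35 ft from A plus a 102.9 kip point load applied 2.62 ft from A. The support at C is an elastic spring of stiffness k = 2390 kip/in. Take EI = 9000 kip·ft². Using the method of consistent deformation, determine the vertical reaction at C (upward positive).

Take the reaction at C as the redundant and release it; the primary structure is a cantilever fixed at A.
Deflection at C on the released cantilever, summing each load's contribution:
  clockwise couple 42 at a = 7.35: M₀a(2L − a)/(2EI) = 2107/EI
  point load 102.9 at a = 2.62: Pa²(3L − a)/(6EI) = 3400/EI
  δ_0 = 5507/EI
Flexibility coefficient — unit upward force at C: δ_{CC} = L³/(3EI) = 385.9/EI.
With EI = 9000 kip·ft²: δ_0 = 0.61186 ft and δ_{CC} = 0.042875 ft/kip.
Compatibility — the spring shortens by R_C/k under the reaction it provides: δ_0 − R_C·δ_{CC} = R_C/k. With 1/k = 1/(2390×12) ft/kip = 0.000035 ft/kip, R_C = δ_0 / (δ_{CC} + 1/k) = 0.61186 / (0.042875 + 0.000035) = 14.26 kip.

R_C = 14.26 kip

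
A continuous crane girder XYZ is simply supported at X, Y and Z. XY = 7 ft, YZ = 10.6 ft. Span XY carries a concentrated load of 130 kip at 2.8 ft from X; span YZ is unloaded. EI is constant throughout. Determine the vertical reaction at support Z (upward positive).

Take M_Y as the redundant. Released structure: two simple spans XY and YZ with a hinge at Y.
Rotations at Y on the released spans (each span's end-slope, ×1/EI):
  span XY: point load 130 at a = 2.8: Pab(L + a)/(6LEI) = 356.7/EI
  relative rotation θ_0 = (356.7 + 0)/EI = 356.7/EI
A unit hogging moment at Y produces rotation L₁/(3EI) + L₂/(3EI) = 5.867/EI.
Slope continuity at Y: θ_0 = M_Y·5.867/EI, so M_Y = 356.7/5.867 = 60.8 kip·ft (hogging).
Span YZ, ΣM about Z: R_Y^{YZ}·10.6 = 0 + 60.8, so R_Y^{YZ} = 5.736 kip and R_Z = 0 − 5.736 = -5.736 kip.

R_Z = -5.736 kip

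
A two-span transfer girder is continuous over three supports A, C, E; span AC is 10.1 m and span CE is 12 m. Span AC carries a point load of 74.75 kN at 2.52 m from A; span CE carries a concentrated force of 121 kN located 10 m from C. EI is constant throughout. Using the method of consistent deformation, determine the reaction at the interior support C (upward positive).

Release continuity at C by inserting a hinge; the redundant is the internal moment M_C. The primary structure is two simply-supported spans AC and CE.
End slopes at the hinge C, treating each span as simply supported:
  span AC: point load 74.75 at a = 2.52: Pab(L + a)/(6LEI) = 297.3/EI
  span CE: point load 121 at a = 10: Pab(L + b)/(6LEI) = 470.6/EI
  relative rotation θ_0 = (297.3 + 470.6)/EI = 767.9/EI
A unit hogging moment at C produces rotation L₁/(3EI) + L₂/(3EI) = 7.367/EI.
Compatibility: M_C·(L₁+L₂)/(3EI) = θ_0, giving M_C = 104.2 kN·m (hogging).
Span AC, ΣM about A with M_C applied at C: R_C^{AC}·10.1 = 188.4 + 104.2, so R_C^{AC} = 28.97 kN and R_A = 74.75 − 28.97 = 45.78 kN.
Span CE, ΣM about E: R_C^{CE}·12 = 242 + 104.2, so R_C^{CE} = 28.85 kN and R_E = 121 − 28.85 = 92.15 kN.
R_C = 28.97 + 28.85 = 57.82 kN.

R_C = 57.82 kN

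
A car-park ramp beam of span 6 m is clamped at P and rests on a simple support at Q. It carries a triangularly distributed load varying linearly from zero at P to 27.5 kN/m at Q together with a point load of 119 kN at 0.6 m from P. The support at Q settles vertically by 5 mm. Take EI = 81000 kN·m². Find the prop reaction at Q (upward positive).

R_Q = 41.48 kN

Take the reaction at Q as the redundant and release it; the primary structure is a cantilever fixed at P.
Downward deflection at the released point Q due to the loads:
  triangular load, peak 27.5 at the free end: 11w₀L⁴/(120EI) = 3267/EI
  point load 119 at a = 0.6: Pa²(3L − a)/(6EI) = 124.2/EI
  δ_0 = 3391/EI
Flexibility coefficient — unit upward force at Q: δ_{QQ} = L³/(3EI) = 72/EI.
With EI = 81000 kN·m²: δ_0 = 0.041867 m and δ_{QQ} = 0.000889 m/kN.
Compatibility — the beam at Q must follow the support down by 0.005 m: δ_0 − R_Q·δ_{QQ} = 0.005, so R_Q = (0.041867 − 0.005)/0.000889 = 41.48 kN.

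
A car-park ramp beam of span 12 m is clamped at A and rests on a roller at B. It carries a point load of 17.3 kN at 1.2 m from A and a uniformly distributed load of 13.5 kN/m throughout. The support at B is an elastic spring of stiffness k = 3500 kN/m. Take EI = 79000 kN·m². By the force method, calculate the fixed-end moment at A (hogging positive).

M_A = 288.4 kN·m

Choose R_B as the redundant. The primary structure is the cantilever fixed at A.
Primary-structure tip deflection at B by superposition:
  point load 17.3 at a = 1.2: Pa²(3L − a)/(6EI) = 144.5/EI
  UDL 13.5: wL⁴/(8EI) = 34992/EI
  δ_0 = 35136/EI
Flexibility coefficient — unit upward force at B: δ_{BB} = L³/(3EI) = 576/EI.
With EI = 79000 kN·m²: δ_0 = 0.44477 m and δ_{BB} = 0.007291 m/kN.
Compatibility — the spring shortens by R_B/k under the reaction it provides: δ_0 − R_B·δ_{BB} = R_B/k. With 1/k = 0.000286 m/kN, R_B = δ_0 / (δ_{BB} + 1/k) = 0.44477 / (0.007291 + 0.000286) = 58.7 kN.
Moment equilibrium about A: M_A = Σ(load moments about A) − R_B·L = 992.8 − 58.7×12 = 288.4 kN·m.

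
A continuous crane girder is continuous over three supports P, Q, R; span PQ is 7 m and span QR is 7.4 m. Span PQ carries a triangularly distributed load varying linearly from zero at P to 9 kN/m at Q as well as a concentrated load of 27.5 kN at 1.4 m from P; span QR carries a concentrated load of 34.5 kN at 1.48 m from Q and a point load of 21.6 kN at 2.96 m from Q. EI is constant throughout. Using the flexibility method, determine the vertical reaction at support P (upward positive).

Insert a hinge at Q; M_Q is the redundant, and each span becomes simply supported.
End slopes at the hinge Q, treating each span as simply supported:
  span PQ: triangular load, peak 9: w₀L³/(45EI) = 68.6/EI
  span PQ: point load 27.5 at a = 1.4: Pab(L + a)/(6LEI) = 43.12/EI
  span QR: point load 34.5 at a = 1.48: Pab(L + b)/(6LEI) = 90.68/EI
  span QR: point load 21.6 at a = 2.96: Pab(L + b)/(6LEI) = 75.7/EI
  relative rotation θ_0 = (111.7 + 166.4)/EI = 278.1/EI
A unit hogging moment at Q produces rotation L₁/(3EI) + L₂/(3EI) = 4.8/EI.
Compatibility: M_Q·(L₁+L₂)/(3EI) = θ_0, giving M_Q = 57.94 kN·m (hogging).
Span PQ, ΣM about P with M_Q applied at Q: R_Q^{PQ}·7 = 185.5 + 57.94, so R_Q^{PQ} = 34.78 kN and R_P = 59 − 34.78 = 24.22 kN.

R_P = 24.22 kN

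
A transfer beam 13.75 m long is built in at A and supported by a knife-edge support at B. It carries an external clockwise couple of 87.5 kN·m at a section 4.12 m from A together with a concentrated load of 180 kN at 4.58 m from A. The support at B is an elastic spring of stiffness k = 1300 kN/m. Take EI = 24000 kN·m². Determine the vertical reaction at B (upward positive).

R_B = 30.84 kN

Remove the prop at B; the released (primary) structure is a cantilever built in at A.
Downward deflection at the released point B due to the loads:
  clockwise couple 87.5 at a = 4.12: M₀a(2L − a)/(2EI) = 4214/EI
  point load 180 at a = 4.58: Pa²(3L − a)/(6EI) = 23076/EI
  δ_0 = 27290/EI
Tip deflection under a unit load at B: L³/(3EI) = 866.5/EI.
With EI = 24000 kN·m²: δ_0 = 1.1371 m and δ_{BB} = 0.036106 m/kN.
Compatibility — the spring shortens by R_B/k under the reaction it provides: δ_0 − R_B·δ_{BB} = R_B/k. With 1/k = 0.000769 m/kN, R_B = δ_0 / (δ_{BB} + 1/k) = 1.1371 / (0.036106 + 0.000769) = 30.84 kN.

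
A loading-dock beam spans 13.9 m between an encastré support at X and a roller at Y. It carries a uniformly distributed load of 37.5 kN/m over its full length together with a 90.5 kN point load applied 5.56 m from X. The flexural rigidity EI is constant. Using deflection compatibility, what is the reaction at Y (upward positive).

R_Y = 214.3 kN

Release the roller at Y. Primary structure: cantilever fixed at X.
Downward deflection at the released point Y due to the loads:
  UDL 37.5: wL⁴/(8EI) = 174985/EI
  point load 90.5 at a = 5.56: Pa²(3L − a)/(6EI) = 16851/EI
  δ_0 = 191836/EI
Flexibility coefficient — unit upward force at Y: δ_{YY} = L³/(3EI) = 895.2/EI.
Compatibility at Y: δ_0 − R_Y·δ_{YY} = 0, so R_Y = 191836/895.2 = 214.3 kN.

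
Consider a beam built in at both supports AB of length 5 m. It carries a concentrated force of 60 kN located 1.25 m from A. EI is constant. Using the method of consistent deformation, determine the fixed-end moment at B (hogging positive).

M_B = 14.06 kN·m

Take the two fixed-end moments M_A, M_B as redundants; the released structure is the simple span AB.
On the primary (simply-supported) span, the end slopes from the loading are:
  at A: point load 60 at a = 1.25: Pab(L + b)/(6LEI) = 82.03/EI
  at B: point load 60 at a = 1.25: Pab(L + a)/(6LEI) = 58.59/EI
  θ_A0 = 82.03/EI,  θ_B0 = 58.59/EI
Flexibility coefficients: a unit moment at one end gives L/(3EI) there and L/(6EI) at the far end, so f₁₁ = f₂₂ = 1.667/EI and f₁₂ = f₂₁ = 0.8333/EI.
Compatibility — zero rotation at each built-in end:
  1.667 M_A + 0.8333 M_B = 82.03
  0.8333 M_A + 1.667 M_B = 58.59
Solving the pair gives M_A = 42.19 kN·m and M_B = 14.06 kN·m (hogging).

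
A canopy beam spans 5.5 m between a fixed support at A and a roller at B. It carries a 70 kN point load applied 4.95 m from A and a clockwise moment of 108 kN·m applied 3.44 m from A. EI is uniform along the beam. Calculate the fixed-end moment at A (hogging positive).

M_A = -12.22 kN·m

Take the reaction at B as the redundant and release it; the primary structure is a cantilever fixed at A.
Free-end deflection of the primary structure under the applied loading (downward +):
  point load 70 at a = 4.95: Pa²(3L − a)/(6EI) = 3302/EI
  clockwise couple 108 at a = 3.44: M₀a(2L − a)/(2EI) = 1404/EI
  δ_0 = 4706/EI
Flexibility coefficient — unit upward force at B: δ_{BB} = L³/(3EI) = 55.46/EI.
Compatibility at B: δ_0 − R_B·δ_{BB} = 0, so R_B = 4706/55.46 = 84.86 kN.
Moment equilibrium about A: M_A = Σ(load moments about A) − R_B·L = 454.5 − 84.86×5.5 = -12.22 kN·m.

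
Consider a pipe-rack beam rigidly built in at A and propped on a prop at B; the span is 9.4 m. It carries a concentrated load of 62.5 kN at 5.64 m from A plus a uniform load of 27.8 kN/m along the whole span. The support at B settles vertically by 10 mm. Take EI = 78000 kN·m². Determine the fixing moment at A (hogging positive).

M_A = 432.2 kN·m

Remove the prop at B; the released (primary) structure is a cantilever built in at A.
Primary-structure tip deflection at B by superposition:
  point load 62.5 at a = 5.64: Pa²(3L − a)/(6EI) = 7475/EI
  UDL 27.8: wL⁴/(8EI) = 27131/EI
  δ_0 = 34606/EI
Tip deflection under a unit load at B: L³/(3EI) = 276.9/EI.
With EI = 78000 kN·m²: δ_0 = 0.44367 m and δ_{BB} = 0.00355 m/kN.
Compatibility — the beam at B must follow the support down by 0.01 m: δ_0 − R_B·δ_{BB} = 0.01, so R_B = (0.44367 − 0.01)/0.00355 = 122.2 kN.
Moment equilibrium about A: M_A = Σ(load moments about A) − R_B·L = 1581 − 122.2×9.4 = 432.2 kN·m.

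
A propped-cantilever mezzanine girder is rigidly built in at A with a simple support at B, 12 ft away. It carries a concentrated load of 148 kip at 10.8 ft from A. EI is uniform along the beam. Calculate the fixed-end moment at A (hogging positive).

M_A = 87.91 kip·ft

Choose R_B as the redundant. The primary structure is the cantilever fixed at A.
Free-end deflection of the primary structure under the applied loading (downward +):
  point load 148 at a = 10.8: Pa²(3L − a)/(6EI) = 72503/EI
Tip deflection under a unit load at B: L³/(3EI) = 576/EI.
Compatibility at B: δ_0 − R_B·δ_{BB} = 0, so R_B = 72503/576 = 125.9 kip.
Moment equilibrium about A: M_A = Σ(load moments about A) − R_B·L = 1598 − 125.9×12 = 87.91 kip·ft.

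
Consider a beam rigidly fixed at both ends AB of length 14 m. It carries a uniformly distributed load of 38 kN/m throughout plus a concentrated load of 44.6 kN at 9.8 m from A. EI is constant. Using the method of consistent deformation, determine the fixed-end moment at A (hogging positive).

M_A = 660 kN·m

Release both end moments; the primary structure is a simply-supported span AB with redundants M_A and M_B.
Simple-span end rotations at A and B under the given loads:
  at A: UDL 38: wL³/(24EI) = 4345/EI
  at B: UDL 38: wL³/(24EI) = 4345/EI
  at A: point load 44.6 at a = 9.8: Pab(L + b)/(6LEI) = 397.7/EI
  at B: point load 44.6 at a = 9.8: Pab(L + a)/(6LEI) = 520.1/EI
  θ_A0 = 4742/EI,  θ_B0 = 4865/EI
Flexibility coefficients: a unit moment at one end gives L/(3EI) there and L/(6EI) at the far end, so f₁₁ = f₂₂ = 4.667/EI and f₁₂ = f₂₁ = 2.333/EI.
Compatibility — zero rotation at each built-in end:
  4.667 M_A + 2.333 M_B = 4742
  2.333 M_A + 4.667 M_B = 4865
Solving the pair gives M_A = 660 kN·m and M_B = 712.5 kN·m (hogging).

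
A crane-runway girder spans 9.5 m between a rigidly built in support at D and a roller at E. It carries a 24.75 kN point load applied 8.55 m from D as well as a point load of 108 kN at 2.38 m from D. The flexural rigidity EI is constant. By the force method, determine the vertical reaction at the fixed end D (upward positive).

Remove the prop at E; the released (primary) structure is a cantilever built in at D.
Downward deflection at the released point E due to the loads:
  point load 24.75 at a = 8.55: Pa²(3L − a)/(6EI) = 6016/EI
  point load 108 at a = 2.38: Pa²(3L − a)/(6EI) = 2663/EI
  δ_0 = 8679/EI
Flexibility coefficient — unit upward force at E: δ_{EE} = L³/(3EI) = 285.8/EI.
The prop prevents deflection at E: R_E = δ_0/δ_{EE} = 8679/285.8 = 30.37 kN.
Vertical equilibrium: R_D = ΣP − R_E = 132.8 − 30.37 = 102.4 kN.

R_D = 102.4 kN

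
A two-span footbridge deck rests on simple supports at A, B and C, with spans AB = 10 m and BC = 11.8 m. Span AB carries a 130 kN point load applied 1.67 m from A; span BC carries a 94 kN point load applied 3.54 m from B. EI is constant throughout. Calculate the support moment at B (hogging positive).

Take M_B as the redundant. Released structure: two simple spans AB and BC with a hinge at B.
Rotations at B on the released spans (each span's end-slope, ×1/EI):
  span AB: point load 130 at a = 1.67: Pab(L + a)/(6LEI) = 351.7/EI
  span BC: point load 94 at a = 3.54: Pab(L + b)/(6LEI) = 778.8/EI
  relative rotation θ_0 = (351.7 + 778.8)/EI = 1131/EI
A unit hogging moment at B produces rotation L₁/(3EI) + L₂/(3EI) = 7.267/EI.
Slope continuity at B: θ_0 = M_B·7.267/EI, so M_B = 1131/7.267 = 155.6 kN·m (hogging).

M_B = 155.6 kN·m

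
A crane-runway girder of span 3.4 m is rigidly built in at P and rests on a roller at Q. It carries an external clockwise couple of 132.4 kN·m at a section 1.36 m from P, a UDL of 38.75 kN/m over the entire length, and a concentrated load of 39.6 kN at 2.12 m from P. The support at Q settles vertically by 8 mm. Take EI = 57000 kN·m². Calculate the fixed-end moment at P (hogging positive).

M_P = 201.4 kN·m

Choose R_Q as the redundant. The primary structure is the cantilever fixed at P.
Free-end deflection of the primary structure under the applied loading (downward +):
  clockwise couple 132.4 at a = 1.36: M₀a(2L − a)/(2EI) = 489.8/EI
  UDL 38.75: wL⁴/(8EI) = 647.3/EI
  point load 39.6 at a = 2.12: Pa²(3L − a)/(6EI) = 239.7/EI
  δ_0 = 1377/EI
Tip deflection under a unit load at Q: L³/(3EI) = 13.1/EI.
With EI = 57000 kN·m²: δ_0 = 0.024153 m and δ_{QQ} = 0.00023 m/kN.
Compatibility — the beam at Q must follow the support down by 0.008 m: δ_0 − R_Q·δ_{QQ} = 0.008, so R_Q = (0.024153 − 0.008)/0.00023 = 70.28 kN.
Moment equilibrium about P: M_P = Σ(load moments about P) − R_Q·L = 440.3 − 70.28×3.4 = 201.4 kN·m.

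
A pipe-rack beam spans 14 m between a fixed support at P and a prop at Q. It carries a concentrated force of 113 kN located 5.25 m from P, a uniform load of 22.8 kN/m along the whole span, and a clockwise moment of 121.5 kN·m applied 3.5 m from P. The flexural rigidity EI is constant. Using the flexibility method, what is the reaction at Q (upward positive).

R_Q = 146.3 kN

Choose R_Q as the redundant. The primary structure is the cantilever fixed at P.
Deflection at Q on the released cantilever, summing each load's contribution:
  point load 113 at a = 5.25: Pa²(3L − a)/(6EI) = 19077/EI
  UDL 22.8: wL⁴/(8EI) = 109486/EI
  clockwise couple 121.5 at a = 3.5: M₀a(2L − a)/(2EI) = 5209/EI
  δ_0 = 133772/EI
Tip deflection under a unit load at Q: L³/(3EI) = 914.7/EI.
The prop prevents deflection at Q: R_Q = δ_0/δ_{QQ} = 133772/914.7 = 146.3 kN.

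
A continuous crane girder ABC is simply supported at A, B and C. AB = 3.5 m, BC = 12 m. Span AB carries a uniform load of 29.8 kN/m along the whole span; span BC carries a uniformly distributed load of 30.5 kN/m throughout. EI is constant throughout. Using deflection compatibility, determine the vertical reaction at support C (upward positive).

R_C = 146.7 kN

Take M_B as the redundant. Released structure: two simple spans AB and BC with a hinge at B.
End slopes at the hinge B, treating each span as simply supported:
  span AB: UDL 29.8: wL³/(24EI) = 53.24/EI
  span BC: UDL 30.5: wL³/(24EI) = 2196/EI
  relative rotation θ_0 = (53.24 + 2196)/EI = 2249/EI
A unit hogging moment at B produces rotation L₁/(3EI) + L₂/(3EI) = 5.167/EI.
Compatibility: M_B·(L₁+L₂)/(3EI) = θ_0, giving M_B = 435.3 kN·m (hogging).
Span BC, ΣM about C: R_B^{BC}·12 = 2196 + 435.3, so R_B^{BC} = 219.3 kN and R_C = 366 − 219.3 = 146.7 kN.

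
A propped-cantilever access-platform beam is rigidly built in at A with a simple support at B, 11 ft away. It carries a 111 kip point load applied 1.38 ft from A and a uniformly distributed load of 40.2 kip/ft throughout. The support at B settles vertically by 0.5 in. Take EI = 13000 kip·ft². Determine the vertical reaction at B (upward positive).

Release the roller at B. Primary structure: cantilever fixed at A.
Deflection at B on the released cantilever, summing each load's contribution:
  point load 111 at a = 1.38: Pa²(3L − a)/(6EI) = 1114/EI
  UDL 40.2: wL⁴/(8EI) = 73571/EI
  δ_0 = 74685/EI
Tip deflection under a unit load at B: L³/(3EI) = 443.7/EI.
With EI = 13000 kip·ft²: δ_0 = 5.745 ft and δ_{BB} = 0.034128 ft/kip.
Compatibility — the beam at B must follow the support down by 0.04167 ft: δ_0 − R_B·δ_{BB} = 0.04167, so R_B = (5.745 − 0.04167)/0.034128 = 167.1 kip.

R_B = 167.1 kip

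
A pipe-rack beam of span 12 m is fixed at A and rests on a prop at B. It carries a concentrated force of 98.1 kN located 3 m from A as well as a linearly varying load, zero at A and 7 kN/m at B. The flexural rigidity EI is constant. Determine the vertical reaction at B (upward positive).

R_B = 31.53 kN

Take the reaction at B as the redundant and release it; the primary structure is a cantilever fixed at A.
Primary-structure tip deflection at B by superposition:
  point load 98.1 at a = 3: Pa²(3L − a)/(6EI) = 4856/EI
  triangular load, peak 7 at the free end: 11w₀L⁴/(120EI) = 13306/EI
  δ_0 = 18162/EI
Tip deflection under a unit load at B: L³/(3EI) = 576/EI.
Compatibility at B: δ_0 − R_B·δ_{BB} = 0, so R_B = 18162/576 = 31.53 kN.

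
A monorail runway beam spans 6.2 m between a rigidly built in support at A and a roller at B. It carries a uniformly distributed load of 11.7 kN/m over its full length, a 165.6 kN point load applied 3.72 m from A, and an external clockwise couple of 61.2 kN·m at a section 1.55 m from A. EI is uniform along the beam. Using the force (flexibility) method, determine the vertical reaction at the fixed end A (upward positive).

R_A = 132.9 kN

Choose R_B as the redundant. The primary structure is the cantilever fixed at A.
Free-end deflection of the primary structure under the applied loading (downward +):
  UDL 11.7: wL⁴/(8EI) = 2161/EI
  point load 165.6 at a = 3.72: Pa²(3L − a)/(6EI) = 5683/EI
  clockwise couple 61.2 at a = 1.55: M₀a(2L − a)/(2EI) = 514.6/EI
  δ_0 = 8359/EI
Flexibility coefficient — unit upward force at B: δ_{BB} = L³/(3EI) = 79.44/EI.
The prop prevents deflection at B: R_B = δ_0/δ_{BB} = 8359/79.44 = 105.2 kN.
Vertical equilibrium: R_A = ΣP − R_B = 238.1 − 105.2 = 132.9 kN.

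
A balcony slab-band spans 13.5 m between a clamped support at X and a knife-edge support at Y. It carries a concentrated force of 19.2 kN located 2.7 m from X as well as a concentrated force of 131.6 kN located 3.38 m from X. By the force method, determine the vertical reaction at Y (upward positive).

R_Y = 12.42 kN

Remove the prop at Y; the released (primary) structure is a cantilever built in at X.
Primary-structure tip deflection at Y by superposition:
  point load 19.2 at a = 2.7: Pa²(3L − a)/(6EI) = 881.8/EI
  point load 131.6 at a = 3.38: Pa²(3L − a)/(6EI) = 9301/EI
  δ_0 = 10183/EI
Tip deflection under a unit load at Y: L³/(3EI) = 820.1/EI.
Compatibility at Y: δ_0 − R_Y·δ_{YY} = 0, so R_Y = 10183/820.1 = 12.42 kN.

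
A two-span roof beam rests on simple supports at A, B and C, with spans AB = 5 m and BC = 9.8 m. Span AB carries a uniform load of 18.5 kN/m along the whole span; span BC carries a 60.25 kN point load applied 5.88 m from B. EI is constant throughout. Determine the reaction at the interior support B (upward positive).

Take M_B as the redundant. Released structure: two simple spans AB and BC with a hinge at B.
End slopes at the hinge B, treating each span as simply supported:
  span AB: UDL 18.5: wL³/(24EI) = 96.35/EI
  span BC: point load 60.25 at a = 5.88: Pab(L + b)/(6LEI) = 324/EI
  relative rotation θ_0 = (96.35 + 324)/EI = 420.4/EI
A unit hogging moment at B produces rotation L₁/(3EI) + L₂/(3EI) = 4.933/EI.
Compatibility: M_B·(L₁+L₂)/(3EI) = θ_0, giving M_B = 85.21 kN·m (hogging).
Span AB, ΣM about A with M_B applied at B: R_B^{AB}·5 = 231.2 + 85.21, so R_B^{AB} = 63.29 kN and R_A = 92.5 − 63.29 = 29.21 kN.
Span BC, ΣM about C: R_B^{BC}·9.8 = 236.2 + 85.21, so R_B^{BC} = 32.8 kN and R_C = 60.25 − 32.8 = 27.45 kN.
R_B = 63.29 + 32.8 = 96.09 kN.

R_B = 96.09 kN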